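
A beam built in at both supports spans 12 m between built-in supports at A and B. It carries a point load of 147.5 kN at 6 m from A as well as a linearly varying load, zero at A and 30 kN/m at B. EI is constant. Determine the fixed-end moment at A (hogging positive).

M_A = 365.2 kN·m

Take the two fixed-end moments M_A, M_B as redundants; the released structure is the simple span AB.
Simple-span end rotations at A and B under the given loads:
  at A: point load 147.5 at a = 6: Pab(L + b)/(6LEI) = 1328/EI
  at B: point load 147.5 at a = 6: Pab(L + a)/(6LEI) = 1328/EI
  at A: triangular load, peak 30: 7w₀L³/(360EI) = 1008/EI
  at B: triangular load, peak 30: w₀L³/(45EI) = 1152/EI
  θ_A0 = 2336/EI,  θ_B0 = 2480/EI
Flexibility coefficients: a unit moment at one end gives L/(3EI) there and L/(6EI) at the far end, so f₁₁ = f₂₂ = 4/EI and f₁₂ = f₂₁ = 2/EI.
Compatibility — zero rotation at each built-in end:
  4 M_A + 2 M_B = 2336
  2 M_A + 4 M_B = 2480
Solving the pair gives M_A = 365.2 kN·m and M_B = 437.2 kN·m (hogging).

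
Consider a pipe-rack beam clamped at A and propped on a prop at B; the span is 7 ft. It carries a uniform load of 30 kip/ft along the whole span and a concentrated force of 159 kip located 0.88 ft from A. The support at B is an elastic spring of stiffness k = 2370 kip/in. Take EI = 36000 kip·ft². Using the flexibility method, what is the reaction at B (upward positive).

R_B = 81.46 kip

Remove the prop at B; the released (primary) structure is a cantilever built in at A.
Primary-structure tip deflection at B by superposition:
  UDL 30: wL⁴/(8EI) = 9004/EI
  point load 159 at a = 0.88: Pa²(3L − a)/(6EI) = 412.9/EI
  δ_0 = 9417/EI
Flexibility coefficient — unit upward force at B: δ_{BB} = L³/(3EI) = 114.3/EI.
With EI = 36000 kip·ft²: δ_0 = 0.26157 ft and δ_{BB} = 0.003176 ft/kip.
Compatibility — the spring shortens by R_B/k under the reaction it provides: δ_0 − R_B·δ_{BB} = R_B/k. With 1/k = 1/(2370×12) ft/kip = 0.000035 ft/kip, R_B = δ_0 / (δ_{BB} + 1/k) = 0.26157 / (0.003176 + 0.000035) = 81.46 kip.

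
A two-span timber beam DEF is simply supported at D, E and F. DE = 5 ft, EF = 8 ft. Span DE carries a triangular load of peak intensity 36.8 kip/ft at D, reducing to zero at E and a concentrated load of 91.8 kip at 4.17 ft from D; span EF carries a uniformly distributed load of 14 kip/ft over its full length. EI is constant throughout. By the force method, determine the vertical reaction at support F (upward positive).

R_F = 42 kip

Take M_E as the redundant. Released structure: two simple spans DE and EF with a hinge at E.
End slopes at the hinge E, treating each span as simply supported:
  span DE: triangular load, peak 36.8: 7w₀L³/(360EI) = 89.44/EI
  span DE: point load 91.8 at a = 4.17: Pab(L + a)/(6LEI) = 97.12/EI
  span EF: UDL 14: wL³/(24EI) = 298.7/EI
  relative rotation θ_0 = (186.6 + 298.7)/EI = 485.2/EI
A unit hogging moment at E produces rotation L₁/(3EI) + L₂/(3EI) = 4.333/EI.
Compatibility: M_E·(L₁+L₂)/(3EI) = θ_0, giving M_E = 112 kip·ft (hogging).
Span EF, ΣM about F: R_E^{EF}·8 = 448 + 112, so R_E^{EF} = 70 kip and R_F = 112 − 70 = 42 kip.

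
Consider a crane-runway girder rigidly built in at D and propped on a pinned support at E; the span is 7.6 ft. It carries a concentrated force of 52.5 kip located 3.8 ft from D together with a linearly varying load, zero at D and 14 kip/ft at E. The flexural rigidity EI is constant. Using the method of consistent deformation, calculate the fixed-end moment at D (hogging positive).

Choose R_E as the redundant. The primary structure is the cantilever fixed at D.
Deflection at E on the released cantilever, summing each load's contribution:
  point load 52.5 at a = 3.8: Pa²(3L − a)/(6EI) = 2401/EI
  triangular load, peak 14 at the free end: 11w₀L⁴/(120EI) = 4281/EI
  δ_0 = 6682/EI
Flexibility coefficient — unit upward force at E: δ_{EE} = L³/(3EI) = 146.3/EI.
Compatibility at E: δ_0 − R_E·δ_{EE} = 0, so R_E = 6682/146.3 = 45.67 kip.
Moment equilibrium about D: M_D = Σ(load moments about D) − R_E·L = 469 − 45.67×7.6 = 122 kip·ft.

M_D = 122 kip·ft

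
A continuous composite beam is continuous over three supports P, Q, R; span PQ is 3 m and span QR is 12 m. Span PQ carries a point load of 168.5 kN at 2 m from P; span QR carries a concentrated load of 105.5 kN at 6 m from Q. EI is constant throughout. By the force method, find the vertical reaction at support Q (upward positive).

R_Q = 252 kN

Insert a hinge at Q; M_Q is the redundant, and each span becomes simply supported.
End slopes at the hinge Q, treating each span as simply supported:
  span PQ: point load 168.5 at a = 2: Pab(L + a)/(6LEI) = 93.61/EI
  span QR: point load 105.5 at a = 6: Pab(L + b)/(6LEI) = 949.5/EI
  relative rotation θ_0 = (93.61 + 949.5)/EI = 1043/EI
A unit hogging moment at Q produces rotation L₁/(3EI) + L₂/(3EI) = 5/EI.
Compatibility: M_Q·(L₁+L₂)/(3EI) = θ_0, giving M_Q = 208.6 kN·m (hogging).
Span PQ, ΣM about P with M_Q applied at Q: R_Q^{PQ}·3 = 337 + 208.6, so R_Q^{PQ} = 181.9 kN and R_P = 168.5 − 181.9 = -13.37 kN.
Span QR, ΣM about R: R_Q^{QR}·12 = 633 + 208.6, so R_Q^{QR} = 70.14 kN and R_R = 105.5 − 70.14 = 35.36 kN.
R_Q = 181.9 + 70.14 = 252 kN.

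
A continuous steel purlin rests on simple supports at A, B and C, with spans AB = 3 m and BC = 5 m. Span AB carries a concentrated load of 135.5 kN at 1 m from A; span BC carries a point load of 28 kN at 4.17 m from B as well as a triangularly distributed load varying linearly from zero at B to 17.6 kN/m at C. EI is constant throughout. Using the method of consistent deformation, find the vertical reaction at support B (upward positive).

R_B = 88.85 kN

Insert a hinge at B; M_B is the redundant, and each span becomes simply supported.
Discontinuity in slope at B on the released structure — sum the simple-span end rotations:
  span AB: point load 135.5 at a = 1: Pab(L + a)/(6LEI) = 60.22/EI
  span BC: point load 28 at a = 4.17: Pab(L + b)/(6LEI) = 18.83/EI
  span BC: triangular load, peak 17.6: 7w₀L³/(360EI) = 42.78/EI
  relative rotation θ_0 = (60.22 + 61.61)/EI = 121.8/EI
A unit hogging moment at B produces rotation L₁/(3EI) + L₂/(3EI) = 2.667/EI.
Slope continuity at B: θ_0 = M_B·2.667/EI, so M_B = 121.8/2.667 = 45.69 kN·m (hogging).
Span AB, ΣM about A with M_B applied at B: R_B^{AB}·3 = 135.5 + 45.69, so R_B^{AB} = 60.4 kN and R_A = 135.5 − 60.4 = 75.1 kN.
Span BC, ΣM about C: R_B^{BC}·5 = 96.57 + 45.69, so R_B^{BC} = 28.45 kN and R_C = 72 − 28.45 = 43.55 kN.
R_B = 60.4 + 28.45 = 88.85 kN.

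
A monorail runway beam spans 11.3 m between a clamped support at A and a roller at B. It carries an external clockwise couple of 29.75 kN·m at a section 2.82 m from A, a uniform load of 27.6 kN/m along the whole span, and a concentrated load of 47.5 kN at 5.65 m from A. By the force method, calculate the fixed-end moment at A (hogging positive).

Remove the prop at B; the released (primary) structure is a cantilever built in at A.
Free-end deflection of the primary structure under the applied loading (downward +):
  clockwise couple 29.75 at a = 2.82: M₀a(2L − a)/(2EI) = 829.7/EI
  UDL 27.6: wL⁴/(8EI) = 56251/EI
  point load 47.5 at a = 5.65: Pa²(3L − a)/(6EI) = 7139/EI
  δ_0 = 64220/EI
Tip deflection under a unit load at B: L³/(3EI) = 481/EI.
The prop prevents deflection at B: R_B = δ_0/δ_{BB} = 64220/481 = 133.5 kN.
Moment equilibrium about A: M_A = Σ(load moments about A) − R_B·L = 2060 − 133.5×11.3 = 551.4 kN·m.

M_A = 551.4 kN·m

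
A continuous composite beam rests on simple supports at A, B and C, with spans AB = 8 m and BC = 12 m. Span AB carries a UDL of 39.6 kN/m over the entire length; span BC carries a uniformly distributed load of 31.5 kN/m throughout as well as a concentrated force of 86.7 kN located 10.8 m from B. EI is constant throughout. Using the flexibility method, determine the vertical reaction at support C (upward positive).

R_C = 225.5 kN

Release continuity at B by inserting a hinge; the redundant is the internal moment M_B. The primary structure is two simply-supported spans AB and BC.
End slopes at the hinge B, treating each span as simply supported:
  span AB: UDL 39.6: wL³/(24EI) = 844.8/EI
  span BC: UDL 31.5: wL³/(24EI) = 2268/EI
  span BC: point load 86.7 at a = 10.8: Pab(L + b)/(6LEI) = 206/EI
  relative rotation θ_0 = (844.8 + 2474)/EI = 3319/EI
A unit hogging moment at B produces rotation L₁/(3EI) + L₂/(3EI) = 6.667/EI.
Compatibility: M_B·(L₁+L₂)/(3EI) = θ_0, giving M_B = 497.8 kN·m (hogging).
Span BC, ΣM about C: R_B^{BC}·12 = 2372 + 497.8, so R_B^{BC} = 239.2 kN and R_C = 464.7 − 239.2 = 225.5 kN.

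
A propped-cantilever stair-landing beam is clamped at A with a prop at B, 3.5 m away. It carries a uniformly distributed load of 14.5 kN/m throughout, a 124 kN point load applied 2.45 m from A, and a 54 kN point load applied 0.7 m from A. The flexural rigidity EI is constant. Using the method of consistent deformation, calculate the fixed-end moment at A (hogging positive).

Remove the prop at B; the released (primary) structure is a cantilever built in at A.
Downward deflection at the released point B due to the loads:
  UDL 14.5: wL⁴/(8EI) = 272/EI
  point load 124 at a = 2.45: Pa²(3L − a)/(6EI) = 998.6/EI
  point load 54 at a = 0.7: Pa²(3L − a)/(6EI) = 43.22/EI
  δ_0 = 1314/EI
Tip deflection under a unit load at B: L³/(3EI) = 14.29/EI.
The prop prevents deflection at B: R_B = δ_0/δ_{BB} = 1314/14.29 = 91.93 kN.
Moment equilibrium about A: M_A = Σ(load moments about A) − R_B·L = 430.4 − 91.93×3.5 = 108.7 kN·m.

M_A = 108.7 kN·m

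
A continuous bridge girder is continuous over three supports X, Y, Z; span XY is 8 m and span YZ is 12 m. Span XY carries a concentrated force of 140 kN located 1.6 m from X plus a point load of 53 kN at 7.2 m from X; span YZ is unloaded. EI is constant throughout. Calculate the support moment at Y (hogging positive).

M_Y = 57.51 kN·m

Release continuity at Y by inserting a hinge; the redundant is the internal moment M_Y. The primary structure is two simply-supported spans XY and YZ.
End slopes at the hinge Y, treating each span as simply supported:
  span XY: point load 140 at a = 1.6: Pab(L + a)/(6LEI) = 286.7/EI
  span XY: point load 53 at a = 7.2: Pab(L + a)/(6LEI) = 96.67/EI
  relative rotation θ_0 = (383.4 + 0)/EI = 383.4/EI
A unit hogging moment at Y produces rotation L₁/(3EI) + L₂/(3EI) = 6.667/EI.
Compatibility: M_Y·(L₁+L₂)/(3EI) = θ_0, giving M_Y = 57.51 kN·m (hogging).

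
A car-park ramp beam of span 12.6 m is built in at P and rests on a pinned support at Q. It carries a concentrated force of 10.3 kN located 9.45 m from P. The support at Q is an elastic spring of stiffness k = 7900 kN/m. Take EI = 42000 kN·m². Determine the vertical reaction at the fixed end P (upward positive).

Choose R_Q as the redundant. The primary structure is the cantilever fixed at P.
Downward deflection at the released point Q due to the loads:
  point load 10.3 at a = 9.45: Pa²(3L − a)/(6EI) = 4346/EI
Flexibility coefficient — unit upward force at Q: δ_{QQ} = L³/(3EI) = 666.8/EI.
With EI = 42000 kN·m²: δ_0 = 0.10348 m and δ_{QQ} = 0.015876 m/kN.
Compatibility — the spring shortens by R_Q/k under the reaction it provides: δ_0 − R_Q·δ_{QQ} = R_Q/k. With 1/k = 0.000127 m/kN, R_Q = δ_0 / (δ_{QQ} + 1/k) = 0.10348 / (0.015876 + 0.000127) = 6.466 kN.
Vertical equilibrium: R_P = ΣP − R_Q = 10.3 − 6.466 = 3.834 kN.

R_P = 3.834 kN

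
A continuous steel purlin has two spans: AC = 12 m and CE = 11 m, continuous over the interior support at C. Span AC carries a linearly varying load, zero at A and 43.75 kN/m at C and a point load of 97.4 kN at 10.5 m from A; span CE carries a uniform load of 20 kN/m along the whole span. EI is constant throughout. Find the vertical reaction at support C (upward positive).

Insert a hinge at C; M_C is the redundant, and each span becomes simply supported.
Rotations at C on the released spans (each span's end-slope, ×1/EI):
  span AC: triangular load, peak 43.75: w₀L³/(45EI) = 1680/EI
  span AC: point load 97.4 at a = 10.5: Pab(L + a)/(6LEI) = 479.4/EI
  span CE: UDL 20: wL³/(24EI) = 1109/EI
  relative rotation θ_0 = (2159 + 1109)/EI = 3269/EI
A unit hogging moment at C produces rotation L₁/(3EI) + L₂/(3EI) = 7.667/EI.
Compatibility: M_C·(L₁+L₂)/(3EI) = θ_0, giving M_C = 426.3 kN·m (hogging).
Span AC, ΣM about A with M_C applied at C: R_C^{AC}·12 = 3123 + 426.3, so R_C^{AC} = 295.8 kN and R_A = 359.9 − 295.8 = 64.15 kN.
Span CE, ΣM about E: R_C^{CE}·11 = 1210 + 426.3, so R_C^{CE} = 148.8 kN and R_E = 220 − 148.8 = 71.24 kN.
R_C = 295.8 + 148.8 = 444.5 kN.

R_C = 444.5 kN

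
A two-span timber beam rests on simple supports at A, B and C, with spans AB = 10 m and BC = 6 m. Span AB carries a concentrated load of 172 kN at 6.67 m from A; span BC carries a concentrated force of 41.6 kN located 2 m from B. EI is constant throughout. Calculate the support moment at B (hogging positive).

M_B = 216.3 kN·m

Take M_B as the redundant. Released structure: two simple spans AB and BC with a hinge at B.
Discontinuity in slope at B on the released structure — sum the simple-span end rotations:
  span AB: point load 172 at a = 6.67: Pab(L + a)/(6LEI) = 1061/EI
  span BC: point load 41.6 at a = 2: Pab(L + b)/(6LEI) = 92.44/EI
  relative rotation θ_0 = (1061 + 92.44)/EI = 1154/EI
A unit hogging moment at B produces rotation L₁/(3EI) + L₂/(3EI) = 5.333/EI.
Slope continuity at B: θ_0 = M_B·5.333/EI, so M_B = 1154/5.333 = 216.3 kN·m (hogging).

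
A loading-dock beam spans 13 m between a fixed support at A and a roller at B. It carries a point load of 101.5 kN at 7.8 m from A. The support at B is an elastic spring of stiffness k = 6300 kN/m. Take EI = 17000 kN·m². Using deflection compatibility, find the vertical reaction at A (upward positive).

Release the roller at B. Primary structure: cantilever fixed at A.
Deflection at B on the released cantilever, summing each load's contribution:
  point load 101.5 at a = 7.8: Pa²(3L − a)/(6EI) = 32111/EI
Flexibility coefficient — unit upward force at B: δ_{BB} = L³/(3EI) = 732.3/EI.
With EI = 17000 kN·m²: δ_0 = 1.8889 m and δ_{BB} = 0.043078 m/kN.
Compatibility — the spring shortens by R_B/k under the reaction it provides: δ_0 − R_B·δ_{BB} = R_B/k. With 1/k = 0.000159 m/kN, R_B = δ_0 / (δ_{BB} + 1/k) = 1.8889 / (0.043078 + 0.000159) = 43.69 kN.
Vertical equilibrium: R_A = ΣP − R_B = 101.5 − 43.69 = 57.81 kN.

R_A = 57.81 kN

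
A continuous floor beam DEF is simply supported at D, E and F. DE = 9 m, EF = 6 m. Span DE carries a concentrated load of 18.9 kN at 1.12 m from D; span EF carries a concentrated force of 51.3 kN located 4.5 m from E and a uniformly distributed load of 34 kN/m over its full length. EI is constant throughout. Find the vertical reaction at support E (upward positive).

Take M_E as the redundant. Released structure: two simple spans DE and EF with a hinge at E.
Discontinuity in slope at E on the released structure — sum the simple-span end rotations:
  span DE: point load 18.9 at a = 1.12: Pab(L + a)/(6LEI) = 31.26/EI
  span EF: point load 51.3 at a = 4.5: Pab(L + b)/(6LEI) = 72.14/EI
  span EF: UDL 34: wL³/(24EI) = 306/EI
  relative rotation θ_0 = (31.26 + 378.1)/EI = 409.4/EI
A unit hogging moment at E produces rotation L₁/(3EI) + L₂/(3EI) = 5/EI.
Compatibility: M_E·(L₁+L₂)/(3EI) = θ_0, giving M_E = 81.88 kN·m (hogging).
Span DE, ΣM about D with M_E applied at E: R_E^{DE}·9 = 21.17 + 81.88, so R_E^{DE} = 11.45 kN and R_D = 18.9 − 11.45 = 7.45 kN.
Span EF, ΣM about F: R_E^{EF}·6 = 689 + 81.88, so R_E^{EF} = 128.5 kN and R_F = 255.3 − 128.5 = 126.8 kN.
R_E = 11.45 + 128.5 = 139.9 kN.

R_E = 139.9 kN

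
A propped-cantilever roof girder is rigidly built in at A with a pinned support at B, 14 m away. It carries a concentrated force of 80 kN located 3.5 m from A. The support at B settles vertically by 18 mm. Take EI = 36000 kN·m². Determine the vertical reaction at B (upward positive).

R_B = 6.167 kN

Remove the prop at B; the released (primary) structure is a cantilever built in at A.
Primary-structure tip deflection at B by superposition:
  point load 80 at a = 3.5: Pa²(3L − a)/(6EI) = 6288/EI
Tip deflection under a unit load at B: L³/(3EI) = 914.7/EI.
With EI = 36000 kN·m²: δ_0 = 0.17468 m and δ_{BB} = 0.025407 m/kN.
Compatibility — the beam at B must follow the support down by 0.018 m: δ_0 − R_B·δ_{BB} = 0.018, so R_B = (0.17468 − 0.018)/0.025407 = 6.167 kN.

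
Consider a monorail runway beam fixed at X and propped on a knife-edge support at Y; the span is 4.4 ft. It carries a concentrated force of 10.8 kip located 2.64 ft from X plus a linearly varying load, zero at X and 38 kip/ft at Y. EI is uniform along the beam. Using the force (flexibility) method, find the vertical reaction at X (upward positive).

Remove the prop at Y; the released (primary) structure is a cantilever built in at X.
Deflection at Y on the released cantilever, summing each load's contribution:
  point load 10.8 at a = 2.64: Pa²(3L − a)/(6EI) = 132.5/EI
  triangular load, peak 38 at the free end: 11w₀L⁴/(120EI) = 1306/EI
  δ_0 = 1438/EI
Tip deflection under a unit load at Y: L³/(3EI) = 28.39/EI.
Compatibility at Y: δ_0 − R_Y·δ_{YY} = 0, so R_Y = 1438/28.39 = 50.65 kip.
Vertical equilibrium: R_X = ΣP − R_Y = 94.4 − 50.65 = 43.75 kip.

R_X = 43.75 kip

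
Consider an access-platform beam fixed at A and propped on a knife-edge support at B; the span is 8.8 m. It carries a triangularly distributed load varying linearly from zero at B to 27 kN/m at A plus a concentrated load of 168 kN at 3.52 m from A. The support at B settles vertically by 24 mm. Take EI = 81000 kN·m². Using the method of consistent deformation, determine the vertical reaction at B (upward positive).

Release the roller at B. Primary structure: cantilever fixed at A.
Free-end deflection of the primary structure under the applied loading (downward +):
  triangular load, peak 27 at the fixed end: w₀L⁴/(30EI) = 5397/EI
  point load 168 at a = 3.52: Pa²(3L − a)/(6EI) = 7938/EI
  δ_0 = 13335/EI
Tip deflection under a unit load at B: L³/(3EI) = 227.2/EI.
With EI = 81000 kN·m²: δ_0 = 0.16463 m and δ_{BB} = 0.002804 m/kN.
Compatibility — the beam at B must follow the support down by 0.024 m: δ_0 − R_B·δ_{BB} = 0.024, so R_B = (0.16463 − 0.024)/0.002804 = 50.15 kN.

R_B = 50.15 kN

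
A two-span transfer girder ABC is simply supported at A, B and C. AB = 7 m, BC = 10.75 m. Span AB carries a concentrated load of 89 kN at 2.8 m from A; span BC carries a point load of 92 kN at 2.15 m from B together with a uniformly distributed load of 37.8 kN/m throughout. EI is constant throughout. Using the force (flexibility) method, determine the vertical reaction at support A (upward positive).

R_A = -12.06 kN

Release continuity at B by inserting a hinge; the redundant is the internal moment M_B. The primary structure is two simply-supported spans AB and BC.
End slopes at the hinge B, treating each span as simply supported:
  span AB: point load 89 at a = 2.8: Pab(L + a)/(6LEI) = 244.2/EI
  span BC: point load 92 at a = 2.15: Pab(L + b)/(6LEI) = 510.3/EI
  span BC: UDL 37.8: wL³/(24EI) = 1957/EI
  relative rotation θ_0 = (244.2 + 2467)/EI = 2711/EI
A unit hogging moment at B produces rotation L₁/(3EI) + L₂/(3EI) = 5.917/EI.
Slope continuity at B: θ_0 = M_B·5.917/EI, so M_B = 2711/5.917 = 458.2 kN·m (hogging).
Span AB, ΣM about A with M_B applied at B: R_B^{AB}·7 = 249.2 + 458.2, so R_B^{AB} = 101.1 kN and R_A = 89 − 101.1 = -12.06 kN.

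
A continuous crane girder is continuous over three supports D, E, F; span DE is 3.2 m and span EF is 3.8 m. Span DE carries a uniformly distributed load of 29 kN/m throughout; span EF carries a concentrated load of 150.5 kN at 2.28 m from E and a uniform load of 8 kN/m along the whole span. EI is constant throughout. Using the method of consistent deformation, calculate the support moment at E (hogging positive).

Take M_E as the redundant. Released structure: two simple spans DE and EF with a hinge at E.
End slopes at the hinge E, treating each span as simply supported:
  span DE: UDL 29: wL³/(24EI) = 39.59/EI
  span EF: point load 150.5 at a = 2.28: Pab(L + b)/(6LEI) = 121.7/EI
  span EF: UDL 8: wL³/(24EI) = 18.29/EI
  relative rotation θ_0 = (39.59 + 140)/EI = 179.6/EI
A unit hogging moment at E produces rotation L₁/(3EI) + L₂/(3EI) = 2.333/EI.
Slope continuity at E: θ_0 = M_E·2.333/EI, so M_E = 179.6/2.333 = 76.97 kN·m (hogging).

M_E = 76.97 kN·m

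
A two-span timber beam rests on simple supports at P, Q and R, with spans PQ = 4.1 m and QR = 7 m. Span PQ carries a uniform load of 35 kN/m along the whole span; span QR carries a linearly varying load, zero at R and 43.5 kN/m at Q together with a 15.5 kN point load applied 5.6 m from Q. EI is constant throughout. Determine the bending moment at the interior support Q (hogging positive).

M_Q = 123.3 kN·m

Insert a hinge at Q; M_Q is the redundant, and each span becomes simply supported.
End slopes at the hinge Q, treating each span as simply supported:
  span PQ: UDL 35: wL³/(24EI) = 100.5/EI
  span QR: triangular load, peak 43.5: w₀L³/(45EI) = 331.6/EI
  span QR: point load 15.5 at a = 5.6: Pab(L + b)/(6LEI) = 24.3/EI
  relative rotation θ_0 = (100.5 + 355.9)/EI = 456.4/EI
A unit hogging moment at Q produces rotation L₁/(3EI) + L₂/(3EI) = 3.7/EI.
Compatibility: M_Q·(L₁+L₂)/(3EI) = θ_0, giving M_Q = 123.3 kN·m (hogging).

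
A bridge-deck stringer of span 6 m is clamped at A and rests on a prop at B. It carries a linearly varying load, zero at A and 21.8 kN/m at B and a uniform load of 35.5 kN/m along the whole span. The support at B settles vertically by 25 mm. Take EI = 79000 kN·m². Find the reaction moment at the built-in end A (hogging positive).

M_A = 370.1 kN·m

Release the roller at B. Primary structure: cantilever fixed at A.
Downward deflection at the released point B due to the loads:
  triangular load, peak 21.8 at the free end: 11w₀L⁴/(120EI) = 2590/EI
  UDL 35.5: wL⁴/(8EI) = 5751/EI
  δ_0 = 8341/EI
Flexibility coefficient — unit upward force at B: δ_{BB} = L³/(3EI) = 72/EI.
With EI = 79000 kN·m²: δ_0 = 0.10558 m and δ_{BB} = 0.000911 m/kN.
Compatibility — the beam at B must follow the support down by 0.025 m: δ_0 − R_B·δ_{BB} = 0.025, so R_B = (0.10558 − 0.025)/0.000911 = 88.41 kN.
Moment equilibrium about A: M_A = Σ(load moments about A) − R_B·L = 900.6 − 88.41×6 = 370.1 kN·m.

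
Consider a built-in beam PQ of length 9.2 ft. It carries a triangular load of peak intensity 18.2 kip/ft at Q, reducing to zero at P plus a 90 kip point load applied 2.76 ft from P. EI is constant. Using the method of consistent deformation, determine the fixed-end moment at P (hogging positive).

M_P = 173.1 kip·ft

Release both end moments; the primary structure is a simply-supported span PQ with redundants M_P and M_Q.
End rotations of the released simple span under the applied load (×1/EI):
  at P: triangular load, peak 18.2: 7w₀L³/(360EI) = 275.6/EI
  at Q: triangular load, peak 18.2: w₀L³/(45EI) = 314.9/EI
  at P: point load 90 at a = 2.76: Pab(L + b)/(6LEI) = 453.2/EI
  at Q: point load 90 at a = 2.76: Pab(L + a)/(6LEI) = 346.6/EI
  θ_P0 = 728.8/EI,  θ_Q0 = 661.5/EI
Flexibility coefficients: a unit moment at one end gives L/(3EI) there and L/(6EI) at the far end, so f₁₁ = f₂₂ = 3.067/EI and f₁₂ = f₂₁ = 1.533/EI.
Compatibility — zero rotation at each built-in end:
  3.067 M_P + 1.533 M_Q = 728.8
  1.533 M_P + 3.067 M_Q = 661.5
Solving the pair gives M_P = 173.1 kip·ft and M_Q = 129.2 kip·ft (hogging).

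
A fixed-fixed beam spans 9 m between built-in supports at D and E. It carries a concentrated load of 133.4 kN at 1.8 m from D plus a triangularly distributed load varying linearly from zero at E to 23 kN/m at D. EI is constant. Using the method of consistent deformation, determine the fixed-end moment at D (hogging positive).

Take the two fixed-end moments M_D, M_E as redundants; the released structure is the simple span DE.
On the primary (simply-supported) span, the end slopes from the loading are:
  at D: point load 133.4 at a = 1.8: Pab(L + b)/(6LEI) = 518.7/EI
  at E: point load 133.4 at a = 1.8: Pab(L + a)/(6LEI) = 345.8/EI
  at D: triangular load, peak 23: w₀L³/(45EI) = 372.6/EI
  at E: triangular load, peak 23: 7w₀L³/(360EI) = 326/EI
  θ_D0 = 891.3/EI,  θ_E0 = 671.8/EI
Flexibility coefficients: a unit moment at one end gives L/(3EI) there and L/(6EI) at the far end, so f₁₁ = f₂₂ = 3/EI and f₁₂ = f₂₁ = 1.5/EI.
Compatibility — zero rotation at each built-in end:
  3 M_D + 1.5 M_E = 891.3
  1.5 M_D + 3 M_E = 671.8
Solving the pair gives M_D = 246.8 kN·m and M_E = 100.5 kN·m (hogging).

M_D = 246.8 kN·m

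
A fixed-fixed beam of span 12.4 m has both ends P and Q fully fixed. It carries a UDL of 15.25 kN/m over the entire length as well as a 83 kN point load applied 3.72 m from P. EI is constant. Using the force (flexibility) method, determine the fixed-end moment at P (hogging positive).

Take the two fixed-end moments M_P, M_Q as redundants; the released structure is the simple span PQ.
Simple-span end rotations at P and Q under the given loads:
  at P: UDL 15.25: wL³/(24EI) = 1212/EI
  at Q: UDL 15.25: wL³/(24EI) = 1212/EI
  at P: point load 83 at a = 3.72: Pab(L + b)/(6LEI) = 759.3/EI
  at Q: point load 83 at a = 3.72: Pab(L + a)/(6LEI) = 580.7/EI
  θ_P0 = 1971/EI,  θ_Q0 = 1792/EI
Flexibility coefficients: a unit moment at one end gives L/(3EI) there and L/(6EI) at the far end, so f₁₁ = f₂₂ = 4.133/EI and f₁₂ = f₂₁ = 2.067/EI.
Compatibility — zero rotation at each built-in end:
  4.133 M_P + 2.067 M_Q = 1971
  2.067 M_P + 4.133 M_Q = 1792
Solving the pair gives M_P = 346.7 kN·m and M_Q = 260.2 kN·m (hogging).

M_P = 346.7 kN·m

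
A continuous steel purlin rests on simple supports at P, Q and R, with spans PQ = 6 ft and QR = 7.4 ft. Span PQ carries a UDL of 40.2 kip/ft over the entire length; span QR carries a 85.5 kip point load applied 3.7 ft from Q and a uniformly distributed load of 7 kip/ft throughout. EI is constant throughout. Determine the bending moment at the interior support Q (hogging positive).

Release continuity at Q by inserting a hinge; the redundant is the internal moment M_Q. The primary structure is two simply-supported spans PQ and QR.
Rotations at Q on the released spans (each span's end-slope, ×1/EI):
  span PQ: UDL 40.2: wL³/(24EI) = 361.8/EI
  span QR: point load 85.5 at a = 3.7: Pab(L + b)/(6LEI) = 292.6/EI
  span QR: UDL 7: wL³/(24EI) = 118.2/EI
  relative rotation θ_0 = (361.8 + 410.8)/EI = 772.6/EI
A unit hogging moment at Q produces rotation L₁/(3EI) + L₂/(3EI) = 4.467/EI.
Compatibility: M_Q·(L₁+L₂)/(3EI) = θ_0, giving M_Q = 173 kip·ft (hogging).

M_Q = 173 kip·ft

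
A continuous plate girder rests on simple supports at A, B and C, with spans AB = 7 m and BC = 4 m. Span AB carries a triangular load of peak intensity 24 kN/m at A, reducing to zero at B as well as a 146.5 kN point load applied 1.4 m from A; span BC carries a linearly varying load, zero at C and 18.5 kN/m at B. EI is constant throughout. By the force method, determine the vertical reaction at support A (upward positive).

Take M_B as the redundant. Released structure: two simple spans AB and BC with a hinge at B.
Discontinuity in slope at B on the released structure — sum the simple-span end rotations:
  span AB: triangular load, peak 24: 7w₀L³/(360EI) = 160.1/EI
  span AB: point load 146.5 at a = 1.4: Pab(L + a)/(6LEI) = 229.7/EI
  span BC: triangular load, peak 18.5: w₀L³/(45EI) = 26.31/EI
  relative rotation θ_0 = (389.8 + 26.31)/EI = 416.1/EI
A unit hogging moment at B produces rotation L₁/(3EI) + L₂/(3EI) = 3.667/EI.
Compatibility: M_B·(L₁+L₂)/(3EI) = θ_0, giving M_B = 113.5 kN·m (hogging).
Span AB, ΣM about A with M_B applied at B: R_B^{AB}·7 = 401.1 + 113.5, so R_B^{AB} = 73.51 kN and R_A = 230.5 − 73.51 = 157 kN.

R_A = 157 kN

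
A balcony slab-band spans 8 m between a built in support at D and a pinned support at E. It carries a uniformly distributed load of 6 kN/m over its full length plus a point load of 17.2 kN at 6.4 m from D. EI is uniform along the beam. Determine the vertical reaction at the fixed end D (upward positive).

Remove the prop at E; the released (primary) structure is a cantilever built in at D.
Deflection at E on the released cantilever, summing each load's contribution:
  UDL 6: wL⁴/(8EI) = 3072/EI
  point load 17.2 at a = 6.4: Pa²(3L − a)/(6EI) = 2067/EI
  δ_0 = 5139/EI
Tip deflection under a unit load at E: L³/(3EI) = 170.7/EI.
Compatibility at E: δ_0 − R_E·δ_{EE} = 0, so R_E = 5139/170.7 = 30.11 kN.
Vertical equilibrium: R_D = ΣP − R_E = 65.2 − 30.11 = 35.09 kN.

R_D = 35.09 kN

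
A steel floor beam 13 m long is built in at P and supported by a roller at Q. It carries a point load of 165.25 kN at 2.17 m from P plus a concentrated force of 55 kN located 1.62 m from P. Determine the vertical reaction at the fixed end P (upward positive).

Release the roller at Q. Primary structure: cantilever fixed at P.
Downward deflection at the released point Q due to the loads:
  point load 165.25 at a = 2.17: Pa²(3L − a)/(6EI) = 4777/EI
  point load 55 at a = 1.62: Pa²(3L − a)/(6EI) = 899.3/EI
  δ_0 = 5676/EI
Flexibility coefficient — unit upward force at Q: δ_{QQ} = L³/(3EI) = 732.3/EI.
Compatibility at Q: δ_0 − R_Q·δ_{QQ} = 0, so R_Q = 5676/732.3 = 7.75 kN.
Vertical equilibrium: R_P = ΣP − R_Q = 220.2 − 7.75 = 212.5 kN.

R_P = 212.5 kN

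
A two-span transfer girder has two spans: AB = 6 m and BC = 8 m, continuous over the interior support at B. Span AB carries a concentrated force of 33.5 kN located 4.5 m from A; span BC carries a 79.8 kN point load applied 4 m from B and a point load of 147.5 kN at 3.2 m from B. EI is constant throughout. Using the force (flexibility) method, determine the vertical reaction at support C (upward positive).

R_C = 72.4 kN

Insert a hinge at B; M_B is the redundant, and each span becomes simply supported.
Rotations at B on the released spans (each span's end-slope, ×1/EI):
  span AB: point load 33.5 at a = 4.5: Pab(L + a)/(6LEI) = 65.95/EI
  span BC: point load 79.8 at a = 4: Pab(L + b)/(6LEI) = 319.2/EI
  span BC: point load 147.5 at a = 3.2: Pab(L + b)/(6LEI) = 604.2/EI
  relative rotation θ_0 = (65.95 + 923.4)/EI = 989.3/EI
A unit hogging moment at B produces rotation L₁/(3EI) + L₂/(3EI) = 4.667/EI.
Compatibility: M_B·(L₁+L₂)/(3EI) = θ_0, giving M_B = 212 kN·m (hogging).
Span BC, ΣM about C: R_B^{BC}·8 = 1027 + 212, so R_B^{BC} = 154.9 kN and R_C = 227.3 − 154.9 = 72.4 kN.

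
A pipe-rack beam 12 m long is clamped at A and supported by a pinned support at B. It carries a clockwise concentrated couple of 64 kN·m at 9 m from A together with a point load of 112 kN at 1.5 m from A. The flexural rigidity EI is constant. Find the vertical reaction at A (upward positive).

Take the reaction at B as the redundant and release it; the primary structure is a cantilever fixed at A.
Deflection at B on the released cantilever, summing each load's contribution:
  clockwise couple 64 at a = 9: M₀a(2L − a)/(2EI) = 4320/EI
  point load 112 at a = 1.5: Pa²(3L − a)/(6EI) = 1449/EI
  δ_0 = 5769/EI
Tip deflection under a unit load at B: L³/(3EI) = 576/EI.
The prop prevents deflection at B: R_B = δ_0/δ_{BB} = 5769/576 = 10.02 kN.
Vertical equilibrium: R_A = ΣP − R_B = 112 − 10.02 = 102 kN.

R_A = 102 kN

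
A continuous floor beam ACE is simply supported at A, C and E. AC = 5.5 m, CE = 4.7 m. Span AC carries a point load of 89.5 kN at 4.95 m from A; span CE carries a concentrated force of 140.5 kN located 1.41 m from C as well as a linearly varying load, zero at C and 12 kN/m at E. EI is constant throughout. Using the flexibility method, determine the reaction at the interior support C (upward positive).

R_C = 221.5 kN

Take M_C as the redundant. Released structure: two simple spans AC and CE with a hinge at C.
Discontinuity in slope at C on the released structure — sum the simple-span end rotations:
  span AC: point load 89.5 at a = 4.95: Pab(L + a)/(6LEI) = 77.16/EI
  span CE: point load 140.5 at a = 1.41: Pab(L + b)/(6LEI) = 184.7/EI
  span CE: triangular load, peak 12: 7w₀L³/(360EI) = 24.23/EI
  relative rotation θ_0 = (77.16 + 208.9)/EI = 286.1/EI
A unit hogging moment at C produces rotation L₁/(3EI) + L₂/(3EI) = 3.4/EI.
Compatibility: M_C·(L₁+L₂)/(3EI) = θ_0, giving M_C = 84.13 kN·m (hogging).
Span AC, ΣM about A with M_C applied at C: R_C^{AC}·5.5 = 443 + 84.13, so R_C^{AC} = 95.85 kN and R_A = 89.5 − 95.85 = -6.347 kN.
Span CE, ΣM about E: R_C^{CE}·4.7 = 506.4 + 84.13, so R_C^{CE} = 125.7 kN and R_E = 168.7 − 125.7 = 43.05 kN.
R_C = 95.85 + 125.7 = 221.5 kN.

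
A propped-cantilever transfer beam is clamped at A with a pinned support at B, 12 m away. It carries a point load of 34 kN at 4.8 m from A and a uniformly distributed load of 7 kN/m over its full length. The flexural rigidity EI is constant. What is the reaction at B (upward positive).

Remove the prop at B; the released (primary) structure is a cantilever built in at A.
Free-end deflection of the primary structure under the applied loading (downward +):
  point load 34 at a = 4.8: Pa²(3L − a)/(6EI) = 4073/EI
  UDL 7: wL⁴/(8EI) = 18144/EI
  δ_0 = 22217/EI
Tip deflection under a unit load at B: L³/(3EI) = 576/EI.
The prop prevents deflection at B: R_B = δ_0/δ_{BB} = 22217/576 = 38.57 kN.

R_B = 38.57 kN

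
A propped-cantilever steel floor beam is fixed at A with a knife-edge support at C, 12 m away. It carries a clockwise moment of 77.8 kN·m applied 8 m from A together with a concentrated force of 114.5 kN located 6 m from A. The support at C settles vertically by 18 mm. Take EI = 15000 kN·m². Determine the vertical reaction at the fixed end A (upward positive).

R_A = 70.54 kN

Remove the prop at C; the released (primary) structure is a cantilever built in at A.
Free-end deflection of the primary structure under the applied loading (downward +):
  clockwise couple 77.8 at a = 8: M₀a(2L − a)/(2EI) = 4979/EI
  point load 114.5 at a = 6: Pa²(3L − a)/(6EI) = 20610/EI
  δ_0 = 25589/EI
Tip deflection under a unit load at C: L³/(3EI) = 576/EI.
With EI = 15000 kN·m²: δ_0 = 1.7059 m and δ_{CC} = 0.0384 m/kN.
Compatibility — the beam at C must follow the support down by 0.018 m: δ_0 − R_C·δ_{CC} = 0.018, so R_C = (1.7059 − 0.018)/0.0384 = 43.96 kN.
Vertical equilibrium: R_A = ΣP − R_C = 114.5 − 43.96 = 70.54 kN.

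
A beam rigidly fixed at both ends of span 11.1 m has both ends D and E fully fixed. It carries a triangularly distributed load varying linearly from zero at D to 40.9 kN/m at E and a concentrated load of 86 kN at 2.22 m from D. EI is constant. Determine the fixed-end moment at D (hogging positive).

Take the two fixed-end moments M_D, M_E as redundants; the released structure is the simple span DE.
Simple-span end rotations at D and E under the given loads:
  at D: triangular load, peak 40.9: 7w₀L³/(360EI) = 1088/EI
  at E: triangular load, peak 40.9: w₀L³/(45EI) = 1243/EI
  at D: point load 86 at a = 2.22: Pab(L + b)/(6LEI) = 508.6/EI
  at E: point load 86 at a = 2.22: Pab(L + a)/(6LEI) = 339.1/EI
  θ_D0 = 1596/EI,  θ_E0 = 1582/EI
Flexibility coefficients: a unit moment at one end gives L/(3EI) there and L/(6EI) at the far end, so f₁₁ = f₂₂ = 3.7/EI and f₁₂ = f₂₁ = 1.85/EI.
Compatibility — zero rotation at each built-in end:
  3.7 M_D + 1.85 M_E = 1596
  1.85 M_D + 3.7 M_E = 1582
Solving the pair gives M_D = 290.2 kN·m and M_E = 282.5 kN·m (hogging).

M_D = 290.2 kN·m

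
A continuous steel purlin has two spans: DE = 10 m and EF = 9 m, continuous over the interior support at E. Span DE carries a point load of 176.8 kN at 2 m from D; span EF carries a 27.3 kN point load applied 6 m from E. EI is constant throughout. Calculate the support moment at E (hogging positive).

M_E = 106.6 kN·m

Insert a hinge at E; M_E is the redundant, and each span becomes simply supported.
Discontinuity in slope at E on the released structure — sum the simple-span end rotations:
  span DE: point load 176.8 at a = 2: Pab(L + a)/(6LEI) = 565.8/EI
  span EF: point load 27.3 at a = 6: Pab(L + b)/(6LEI) = 109.2/EI
  relative rotation θ_0 = (565.8 + 109.2)/EI = 675/EI
A unit hogging moment at E produces rotation L₁/(3EI) + L₂/(3EI) = 6.333/EI.
Slope continuity at E: θ_0 = M_E·6.333/EI, so M_E = 675/6.333 = 106.6 kN·m (hogging).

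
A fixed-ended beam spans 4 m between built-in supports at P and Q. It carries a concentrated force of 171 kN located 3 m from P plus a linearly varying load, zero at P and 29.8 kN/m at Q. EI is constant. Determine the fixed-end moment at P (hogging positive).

M_P = 47.96 kN·m

Release both end moments; the primary structure is a simply-supported span PQ with redundants M_P and M_Q.
Simple-span end rotations at P and Q under the given loads:
  at P: point load 171 at a = 3: Pab(L + b)/(6LEI) = 106.9/EI
  at Q: point load 171 at a = 3: Pab(L + a)/(6LEI) = 149.6/EI
  at P: triangular load, peak 29.8: 7w₀L³/(360EI) = 37.08/EI
  at Q: triangular load, peak 29.8: w₀L³/(45EI) = 42.38/EI
  θ_P0 = 144/EI,  θ_Q0 = 192/EI
Flexibility coefficients: a unit moment at one end gives L/(3EI) there and L/(6EI) at the far end, so f₁₁ = f₂₂ = 1.333/EI and f₁₂ = f₂₁ = 0.6667/EI.
Compatibility — zero rotation at each built-in end:
  1.333 M_P + 0.6667 M_Q = 144
  0.6667 M_P + 1.333 M_Q = 192
Solving the pair gives M_P = 47.96 kN·m and M_Q = 120 kN·m (hogging).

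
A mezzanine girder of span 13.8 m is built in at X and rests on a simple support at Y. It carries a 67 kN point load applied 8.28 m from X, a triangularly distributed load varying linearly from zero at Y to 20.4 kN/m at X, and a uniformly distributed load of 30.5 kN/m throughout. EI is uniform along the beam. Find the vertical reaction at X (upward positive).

R_X = 413.7 kN

Take the reaction at Y as the redundant and release it; the primary structure is a cantilever fixed at X.
Deflection at Y on the released cantilever, summing each load's contribution:
  point load 67 at a = 8.28: Pa²(3L − a)/(6EI) = 25356/EI
  triangular load, peak 20.4 at the fixed end: w₀L⁴/(30EI) = 24662/EI
  UDL 30.5: wL⁴/(8EI) = 138269/EI
  δ_0 = 188287/EI
Tip deflection under a unit load at Y: L³/(3EI) = 876/EI.
Compatibility at Y: δ_0 − R_Y·δ_{YY} = 0, so R_Y = 188287/876 = 214.9 kN.
Vertical equilibrium: R_X = ΣP − R_Y = 628.7 − 214.9 = 413.7 kN.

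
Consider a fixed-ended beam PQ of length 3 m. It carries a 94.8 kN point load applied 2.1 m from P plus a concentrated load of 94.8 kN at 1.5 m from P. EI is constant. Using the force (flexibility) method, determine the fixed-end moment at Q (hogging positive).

Release both end moments; the primary structure is a simply-supported span PQ with redundants M_P and M_Q.
On the primary (simply-supported) span, the end slopes from the loading are:
  at P: point load 94.8 at a = 2.1: Pab(L + b)/(6LEI) = 38.82/EI
  at Q: point load 94.8 at a = 2.1: Pab(L + a)/(6LEI) = 50.77/EI
  at P: point load 94.8 at a = 1.5: Pab(L + b)/(6LEI) = 53.33/EI
  at Q: point load 94.8 at a = 1.5: Pab(L + a)/(6LEI) = 53.33/EI
  θ_P0 = 92.15/EI,  θ_Q0 = 104.1/EI
Flexibility coefficients: a unit moment at one end gives L/(3EI) there and L/(6EI) at the far end, so f₁₁ = f₂₂ = 1/EI and f₁₂ = f₂₁ = 0.5/EI.
Compatibility — zero rotation at each built-in end:
  1 M_P + 0.5 M_Q = 92.15
  0.5 M_P + 1 M_Q = 104.1
Solving the pair gives M_P = 53.47 kN·m and M_Q = 77.36 kN·m (hogging).

M_Q = 77.36 kN·m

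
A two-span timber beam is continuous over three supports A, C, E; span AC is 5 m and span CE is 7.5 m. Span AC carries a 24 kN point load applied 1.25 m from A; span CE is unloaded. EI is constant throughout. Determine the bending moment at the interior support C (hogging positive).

M_C = 5.625 kN·m

Insert a hinge at C; M_C is the redundant, and each span becomes simply supported.
Rotations at C on the released spans (each span's end-slope, ×1/EI):
  span AC: point load 24 at a = 1.25: Pab(L + a)/(6LEI) = 23.44/EI
  relative rotation θ_0 = (23.44 + 0)/EI = 23.44/EI
A unit hogging moment at C produces rotation L₁/(3EI) + L₂/(3EI) = 4.167/EI.
Compatibility: M_C·(L₁+L₂)/(3EI) = θ_0, giving M_C = 5.625 kN·m (hogging).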